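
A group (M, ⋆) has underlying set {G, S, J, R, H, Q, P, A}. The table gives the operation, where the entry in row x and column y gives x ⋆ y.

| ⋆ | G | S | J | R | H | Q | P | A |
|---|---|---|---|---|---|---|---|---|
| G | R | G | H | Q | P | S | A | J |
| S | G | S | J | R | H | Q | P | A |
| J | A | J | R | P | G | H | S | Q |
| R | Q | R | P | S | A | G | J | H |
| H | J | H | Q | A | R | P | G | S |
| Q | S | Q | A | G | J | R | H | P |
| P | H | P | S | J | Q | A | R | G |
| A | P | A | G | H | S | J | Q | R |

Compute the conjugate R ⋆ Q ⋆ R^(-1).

Q

The identity is S. In row R, the entry S sits in column R, so R^(-1) = R.
R ⋆ Q = G
G ⋆ R = Q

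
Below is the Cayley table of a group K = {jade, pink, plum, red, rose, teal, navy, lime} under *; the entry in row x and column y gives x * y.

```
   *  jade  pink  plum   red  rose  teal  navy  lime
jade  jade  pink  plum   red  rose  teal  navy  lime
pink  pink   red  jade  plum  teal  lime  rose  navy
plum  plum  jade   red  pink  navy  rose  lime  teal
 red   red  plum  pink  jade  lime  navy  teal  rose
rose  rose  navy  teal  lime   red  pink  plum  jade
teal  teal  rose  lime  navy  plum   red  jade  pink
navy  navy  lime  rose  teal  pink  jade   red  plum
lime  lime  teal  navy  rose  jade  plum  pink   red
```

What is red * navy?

teal

Read row red, column navy: red * navy = teal.
(Structurally, K here is isomorphic to the quaternion group Q_8.)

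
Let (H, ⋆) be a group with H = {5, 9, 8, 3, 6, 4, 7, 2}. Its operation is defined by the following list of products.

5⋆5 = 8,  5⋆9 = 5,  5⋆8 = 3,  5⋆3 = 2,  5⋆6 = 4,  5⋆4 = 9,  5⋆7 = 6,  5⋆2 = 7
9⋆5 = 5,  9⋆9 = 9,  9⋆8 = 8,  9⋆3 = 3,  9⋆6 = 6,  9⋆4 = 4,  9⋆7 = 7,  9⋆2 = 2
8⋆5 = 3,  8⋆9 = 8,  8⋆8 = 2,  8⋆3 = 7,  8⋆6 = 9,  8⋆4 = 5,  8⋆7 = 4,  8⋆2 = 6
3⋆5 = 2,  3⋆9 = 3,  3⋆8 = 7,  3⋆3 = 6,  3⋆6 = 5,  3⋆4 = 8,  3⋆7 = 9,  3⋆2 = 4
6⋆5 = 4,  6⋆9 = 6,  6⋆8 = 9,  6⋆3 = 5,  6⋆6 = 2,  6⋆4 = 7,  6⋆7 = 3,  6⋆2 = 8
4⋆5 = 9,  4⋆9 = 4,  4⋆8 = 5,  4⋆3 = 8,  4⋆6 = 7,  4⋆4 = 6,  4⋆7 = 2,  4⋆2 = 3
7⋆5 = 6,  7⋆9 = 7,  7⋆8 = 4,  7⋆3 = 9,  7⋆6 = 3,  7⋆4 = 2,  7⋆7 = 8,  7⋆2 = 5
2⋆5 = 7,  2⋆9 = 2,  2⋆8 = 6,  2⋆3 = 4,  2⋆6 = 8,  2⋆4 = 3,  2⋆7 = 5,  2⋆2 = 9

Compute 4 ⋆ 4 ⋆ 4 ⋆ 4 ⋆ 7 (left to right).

5

4 ⋆ 4 = 6
6 ⋆ 4 = 7
7 ⋆ 4 = 2
2 ⋆ 7 = 5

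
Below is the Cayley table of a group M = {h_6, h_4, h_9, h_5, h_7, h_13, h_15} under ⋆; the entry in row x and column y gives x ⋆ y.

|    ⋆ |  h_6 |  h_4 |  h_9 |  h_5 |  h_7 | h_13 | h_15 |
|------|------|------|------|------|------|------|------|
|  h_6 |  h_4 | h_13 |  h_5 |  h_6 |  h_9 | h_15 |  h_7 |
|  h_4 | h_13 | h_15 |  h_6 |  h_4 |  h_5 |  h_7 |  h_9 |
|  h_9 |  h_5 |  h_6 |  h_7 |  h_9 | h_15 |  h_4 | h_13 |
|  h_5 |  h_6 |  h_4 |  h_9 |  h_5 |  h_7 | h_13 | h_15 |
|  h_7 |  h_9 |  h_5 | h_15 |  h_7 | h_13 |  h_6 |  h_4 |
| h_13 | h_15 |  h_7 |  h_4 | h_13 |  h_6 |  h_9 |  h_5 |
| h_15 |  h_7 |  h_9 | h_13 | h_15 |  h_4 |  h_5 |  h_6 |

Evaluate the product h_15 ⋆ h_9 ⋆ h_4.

h_15 ⋆ h_9 = h_13
h_13 ⋆ h_4 = h_7

h_7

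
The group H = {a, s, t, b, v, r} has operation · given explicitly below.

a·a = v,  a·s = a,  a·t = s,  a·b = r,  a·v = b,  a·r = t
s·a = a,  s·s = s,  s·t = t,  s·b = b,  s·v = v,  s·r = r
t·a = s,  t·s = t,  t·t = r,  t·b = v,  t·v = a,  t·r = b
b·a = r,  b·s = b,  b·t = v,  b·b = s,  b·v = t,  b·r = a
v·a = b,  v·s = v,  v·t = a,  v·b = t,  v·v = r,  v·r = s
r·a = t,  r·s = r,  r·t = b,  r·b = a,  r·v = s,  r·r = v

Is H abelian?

Check whether the table is symmetric across its main diagonal.
Every entry (row x, col y) equals the entry (row y, col x), so H is abelian.

Yes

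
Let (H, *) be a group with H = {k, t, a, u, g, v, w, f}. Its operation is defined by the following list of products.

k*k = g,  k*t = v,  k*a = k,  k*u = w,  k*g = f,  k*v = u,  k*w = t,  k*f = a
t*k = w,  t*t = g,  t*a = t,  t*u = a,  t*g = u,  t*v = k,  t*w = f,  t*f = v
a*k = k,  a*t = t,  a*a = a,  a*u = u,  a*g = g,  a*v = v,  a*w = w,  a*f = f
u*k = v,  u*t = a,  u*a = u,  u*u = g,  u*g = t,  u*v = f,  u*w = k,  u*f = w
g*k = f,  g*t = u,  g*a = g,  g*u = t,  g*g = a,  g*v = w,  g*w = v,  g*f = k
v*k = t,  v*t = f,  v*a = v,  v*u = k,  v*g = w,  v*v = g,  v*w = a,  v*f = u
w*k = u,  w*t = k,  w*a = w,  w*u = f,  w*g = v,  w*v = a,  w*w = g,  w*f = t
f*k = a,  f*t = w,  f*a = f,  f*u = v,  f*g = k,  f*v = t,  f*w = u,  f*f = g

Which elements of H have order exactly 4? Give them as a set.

{f, k, t, u, v, w}

Identity is a. Compute the order of each non-identity element by repeated multiplication:
  k: k → g → f → a  (order 4)
  t: t → g → u → a  (order 4)
  u: u → g → t → a  (order 4)
  g: g → a  (order 2)
  v: v → g → w → a  (order 4)
  w: w → g → v → a  (order 4)
  f: f → g → k → a  (order 4)
Elements of order 4: {f, k, t, u, v, w}.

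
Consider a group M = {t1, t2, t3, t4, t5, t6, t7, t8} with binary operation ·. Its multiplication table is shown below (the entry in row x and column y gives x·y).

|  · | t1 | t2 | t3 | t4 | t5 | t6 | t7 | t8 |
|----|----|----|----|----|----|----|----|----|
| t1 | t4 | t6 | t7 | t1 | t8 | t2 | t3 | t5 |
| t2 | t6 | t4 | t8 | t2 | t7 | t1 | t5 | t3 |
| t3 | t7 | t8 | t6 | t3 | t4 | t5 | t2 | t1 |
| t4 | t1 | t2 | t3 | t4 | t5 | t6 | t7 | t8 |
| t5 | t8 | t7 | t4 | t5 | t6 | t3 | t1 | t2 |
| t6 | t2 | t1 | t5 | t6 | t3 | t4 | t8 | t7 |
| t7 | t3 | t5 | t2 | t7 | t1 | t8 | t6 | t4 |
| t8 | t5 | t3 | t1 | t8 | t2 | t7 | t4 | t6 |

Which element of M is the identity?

t4

The identity e satisfies e·x = x for all x, so its row in the table reproduces the column headers.
Row t4 reads: t1, t2, t3, t4, t5, t6, t7, t8 — exactly the header order. So t4 is the identity.
(Structurally, M here is isomorphic to Z_2 x Z_4.)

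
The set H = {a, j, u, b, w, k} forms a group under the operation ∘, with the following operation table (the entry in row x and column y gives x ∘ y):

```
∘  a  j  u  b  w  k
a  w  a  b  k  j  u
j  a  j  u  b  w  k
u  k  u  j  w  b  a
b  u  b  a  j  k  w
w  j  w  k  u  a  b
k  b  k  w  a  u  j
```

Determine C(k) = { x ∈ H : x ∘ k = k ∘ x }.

{j, k}

Compare row k with column k entry by entry.
a ∘ k = u but k ∘ a = b, so a does not.
Collecting the elements that commute with k: C(k) = {j, k}.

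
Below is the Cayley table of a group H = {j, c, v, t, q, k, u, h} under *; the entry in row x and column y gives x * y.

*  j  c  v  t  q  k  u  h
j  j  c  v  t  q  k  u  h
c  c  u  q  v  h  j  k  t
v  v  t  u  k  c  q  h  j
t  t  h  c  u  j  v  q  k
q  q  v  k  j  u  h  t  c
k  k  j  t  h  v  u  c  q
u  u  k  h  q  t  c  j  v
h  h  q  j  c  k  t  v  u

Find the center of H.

An element z is central iff its row equals its column in the table.
For h: h * q = k ≠ c = q * h, so h ∉ Z.
Checking each element this way leaves Z(H) = {j, u}.
(Structurally, H here is isomorphic to the quaternion group Q_8.)

{j, u}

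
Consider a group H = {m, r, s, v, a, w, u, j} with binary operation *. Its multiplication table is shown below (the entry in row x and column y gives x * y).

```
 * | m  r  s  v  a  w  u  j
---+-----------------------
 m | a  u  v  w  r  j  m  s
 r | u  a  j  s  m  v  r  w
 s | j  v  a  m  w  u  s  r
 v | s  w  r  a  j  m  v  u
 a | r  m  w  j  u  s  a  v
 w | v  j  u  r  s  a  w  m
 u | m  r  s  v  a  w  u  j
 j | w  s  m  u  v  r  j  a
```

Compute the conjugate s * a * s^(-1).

a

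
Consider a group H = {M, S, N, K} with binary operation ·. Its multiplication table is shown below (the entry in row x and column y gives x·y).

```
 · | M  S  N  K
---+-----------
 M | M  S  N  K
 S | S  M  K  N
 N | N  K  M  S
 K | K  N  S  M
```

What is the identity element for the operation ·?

M

The identity e satisfies e·x = x for all x, so its row in the table reproduces the column headers.
Row M reads: M, S, N, K — exactly the header order. So M is the identity.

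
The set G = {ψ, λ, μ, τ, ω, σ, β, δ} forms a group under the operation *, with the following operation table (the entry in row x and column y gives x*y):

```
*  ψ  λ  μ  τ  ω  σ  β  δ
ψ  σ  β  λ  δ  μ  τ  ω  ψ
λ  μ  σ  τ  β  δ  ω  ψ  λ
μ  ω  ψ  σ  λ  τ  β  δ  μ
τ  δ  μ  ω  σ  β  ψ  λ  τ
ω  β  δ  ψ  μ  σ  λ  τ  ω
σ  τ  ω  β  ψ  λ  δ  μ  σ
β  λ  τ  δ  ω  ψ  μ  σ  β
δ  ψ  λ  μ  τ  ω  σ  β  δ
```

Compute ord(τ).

The identity element is δ (its row matches the header).
τ^1 = τ
τ^2 = τ*τ = σ
τ^3 = σ*τ = ψ
τ^4 = ψ*τ = δ
The first power of τ equal to the identity is τ^4, so ord(τ) = 4.

4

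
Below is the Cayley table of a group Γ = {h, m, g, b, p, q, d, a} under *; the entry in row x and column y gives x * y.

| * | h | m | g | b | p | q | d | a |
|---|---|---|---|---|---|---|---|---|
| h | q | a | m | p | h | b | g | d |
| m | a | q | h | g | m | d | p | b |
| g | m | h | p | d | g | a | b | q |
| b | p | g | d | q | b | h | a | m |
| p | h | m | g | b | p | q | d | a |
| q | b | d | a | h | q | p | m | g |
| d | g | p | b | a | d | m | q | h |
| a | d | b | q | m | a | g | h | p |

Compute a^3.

a^1 = a
a^2 = a * a = p
a^3 = p * a = a

a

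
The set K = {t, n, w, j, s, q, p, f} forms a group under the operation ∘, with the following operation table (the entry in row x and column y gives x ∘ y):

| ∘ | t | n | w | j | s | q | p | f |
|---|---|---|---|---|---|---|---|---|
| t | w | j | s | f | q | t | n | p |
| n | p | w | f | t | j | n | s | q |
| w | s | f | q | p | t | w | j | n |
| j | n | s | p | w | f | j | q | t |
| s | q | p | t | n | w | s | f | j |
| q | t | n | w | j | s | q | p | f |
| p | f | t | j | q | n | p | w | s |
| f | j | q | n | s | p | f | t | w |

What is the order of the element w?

The identity element is q (its row matches the header).
w^1 = w
w^2 = w ∘ w = q
The first power of w equal to the identity is w^2, so ord(w) = 2.

2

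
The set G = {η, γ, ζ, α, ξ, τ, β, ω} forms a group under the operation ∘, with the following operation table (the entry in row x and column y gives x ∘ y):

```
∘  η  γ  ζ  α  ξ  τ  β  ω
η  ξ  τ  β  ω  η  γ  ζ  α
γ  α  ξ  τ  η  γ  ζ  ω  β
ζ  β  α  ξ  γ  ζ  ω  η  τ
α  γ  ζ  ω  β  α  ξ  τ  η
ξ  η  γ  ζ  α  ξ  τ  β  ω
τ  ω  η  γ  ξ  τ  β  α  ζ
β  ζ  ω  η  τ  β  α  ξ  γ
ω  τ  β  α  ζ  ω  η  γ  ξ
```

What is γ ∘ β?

ω

Read row γ, column β: γ ∘ β = ω.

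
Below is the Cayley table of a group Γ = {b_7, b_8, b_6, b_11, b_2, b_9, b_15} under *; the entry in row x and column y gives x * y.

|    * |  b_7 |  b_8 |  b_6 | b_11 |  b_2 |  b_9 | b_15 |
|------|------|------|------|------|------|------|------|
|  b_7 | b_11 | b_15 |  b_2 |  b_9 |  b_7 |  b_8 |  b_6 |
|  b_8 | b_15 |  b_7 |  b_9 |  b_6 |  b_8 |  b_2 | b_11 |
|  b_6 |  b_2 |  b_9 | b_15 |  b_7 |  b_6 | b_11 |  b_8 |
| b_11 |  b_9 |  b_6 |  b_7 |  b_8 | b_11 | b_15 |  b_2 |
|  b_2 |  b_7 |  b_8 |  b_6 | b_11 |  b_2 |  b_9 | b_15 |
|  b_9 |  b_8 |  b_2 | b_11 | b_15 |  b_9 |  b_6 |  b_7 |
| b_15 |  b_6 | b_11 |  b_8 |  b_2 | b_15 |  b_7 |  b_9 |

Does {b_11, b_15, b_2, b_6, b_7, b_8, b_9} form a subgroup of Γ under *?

Yes

{b_11, b_15, b_2, b_6, b_7, b_8, b_9} contains the identity b_2.
Checking products: every product of two elements of {b_11, b_15, b_2, b_6, b_7, b_8, b_9} (read from the table) lies in {b_11, b_15, b_2, b_6, b_7, b_8, b_9}, so the set is closed.
In a finite group, a nonempty closed subset is a subgroup. So {b_11, b_15, b_2, b_6, b_7, b_8, b_9} ≤ Γ.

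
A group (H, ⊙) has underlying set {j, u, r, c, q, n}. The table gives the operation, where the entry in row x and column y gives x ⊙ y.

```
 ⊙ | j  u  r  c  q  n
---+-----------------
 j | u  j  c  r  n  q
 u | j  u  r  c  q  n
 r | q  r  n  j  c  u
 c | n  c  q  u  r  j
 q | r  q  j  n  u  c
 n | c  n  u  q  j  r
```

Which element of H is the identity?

The identity e satisfies e ⊙ x = x for all x, so its row in the table reproduces the column headers.
Row u reads: j, u, r, c, q, n — exactly the header order. So u is the identity.

u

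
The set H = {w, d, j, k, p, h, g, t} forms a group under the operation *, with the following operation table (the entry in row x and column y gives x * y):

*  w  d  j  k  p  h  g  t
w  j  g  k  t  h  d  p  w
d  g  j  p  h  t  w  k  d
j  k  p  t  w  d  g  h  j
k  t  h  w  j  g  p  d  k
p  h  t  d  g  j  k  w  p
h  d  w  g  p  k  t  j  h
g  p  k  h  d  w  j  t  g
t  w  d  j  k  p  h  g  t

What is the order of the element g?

2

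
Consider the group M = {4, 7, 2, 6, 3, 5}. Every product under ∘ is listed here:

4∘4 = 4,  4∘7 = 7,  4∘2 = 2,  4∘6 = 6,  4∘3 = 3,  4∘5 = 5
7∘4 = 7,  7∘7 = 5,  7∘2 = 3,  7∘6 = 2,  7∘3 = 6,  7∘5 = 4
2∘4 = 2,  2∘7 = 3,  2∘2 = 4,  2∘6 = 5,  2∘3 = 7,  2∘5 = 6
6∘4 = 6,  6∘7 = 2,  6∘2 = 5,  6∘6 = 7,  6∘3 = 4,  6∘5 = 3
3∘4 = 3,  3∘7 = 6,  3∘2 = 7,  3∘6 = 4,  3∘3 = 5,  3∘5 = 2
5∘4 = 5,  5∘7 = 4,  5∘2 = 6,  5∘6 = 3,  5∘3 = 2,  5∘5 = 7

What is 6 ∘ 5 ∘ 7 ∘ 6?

6 ∘ 5 = 3
3 ∘ 7 = 6
6 ∘ 6 = 7

7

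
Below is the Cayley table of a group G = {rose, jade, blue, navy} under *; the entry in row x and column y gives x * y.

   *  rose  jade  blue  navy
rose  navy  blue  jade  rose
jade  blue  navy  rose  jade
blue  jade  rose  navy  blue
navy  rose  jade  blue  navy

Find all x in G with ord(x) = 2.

Identity is navy. Compute the order of each non-identity element by repeated multiplication:
  rose: rose → navy  (order 2)
  jade: jade → navy  (order 2)
  blue: blue → navy  (order 2)
Elements of order 2: {blue, jade, rose}.
(Structurally, G here is isomorphic to the Klein four-group V_4.)

{blue, jade, rose}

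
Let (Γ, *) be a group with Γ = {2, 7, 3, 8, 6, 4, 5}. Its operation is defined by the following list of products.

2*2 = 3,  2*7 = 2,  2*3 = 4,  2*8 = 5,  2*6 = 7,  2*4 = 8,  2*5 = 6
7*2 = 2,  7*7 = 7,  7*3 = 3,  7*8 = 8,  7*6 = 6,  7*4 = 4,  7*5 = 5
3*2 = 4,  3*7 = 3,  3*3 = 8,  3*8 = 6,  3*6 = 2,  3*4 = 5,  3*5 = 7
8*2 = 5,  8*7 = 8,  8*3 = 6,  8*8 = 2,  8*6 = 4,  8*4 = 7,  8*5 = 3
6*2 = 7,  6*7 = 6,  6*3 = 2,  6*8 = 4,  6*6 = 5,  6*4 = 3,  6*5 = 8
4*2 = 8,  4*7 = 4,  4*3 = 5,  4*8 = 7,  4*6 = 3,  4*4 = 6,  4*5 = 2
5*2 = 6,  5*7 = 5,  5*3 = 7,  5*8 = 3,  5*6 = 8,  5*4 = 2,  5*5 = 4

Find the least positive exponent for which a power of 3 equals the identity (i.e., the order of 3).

The identity element is 7 (its row matches the header).
3^1 = 3
3^2 = 3 * 3 = 8
3^3 = 8 * 3 = 6
3^4 = 6 * 3 = 2
3^5 = 2 * 3 = 4
3^6 = 4 * 3 = 5
3^7 = 5 * 3 = 7
The first power of 3 equal to the identity is 3^7, so ord(3) = 7.
(Structurally, Γ here is isomorphic to the cyclic group Z_7.)

7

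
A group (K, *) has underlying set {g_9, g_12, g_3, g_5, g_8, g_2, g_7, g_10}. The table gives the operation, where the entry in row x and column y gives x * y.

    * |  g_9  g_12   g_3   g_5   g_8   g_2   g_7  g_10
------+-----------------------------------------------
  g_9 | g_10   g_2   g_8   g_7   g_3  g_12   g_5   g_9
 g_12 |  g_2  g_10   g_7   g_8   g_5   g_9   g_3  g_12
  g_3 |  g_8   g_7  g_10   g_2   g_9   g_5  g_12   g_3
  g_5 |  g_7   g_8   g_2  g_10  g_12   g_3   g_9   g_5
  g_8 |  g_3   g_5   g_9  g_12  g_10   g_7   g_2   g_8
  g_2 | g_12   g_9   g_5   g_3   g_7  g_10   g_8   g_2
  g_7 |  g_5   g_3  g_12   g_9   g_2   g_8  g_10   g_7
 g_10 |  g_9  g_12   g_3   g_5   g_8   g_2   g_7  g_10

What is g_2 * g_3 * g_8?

g_2 * g_3 = g_5
g_5 * g_8 = g_12

g_12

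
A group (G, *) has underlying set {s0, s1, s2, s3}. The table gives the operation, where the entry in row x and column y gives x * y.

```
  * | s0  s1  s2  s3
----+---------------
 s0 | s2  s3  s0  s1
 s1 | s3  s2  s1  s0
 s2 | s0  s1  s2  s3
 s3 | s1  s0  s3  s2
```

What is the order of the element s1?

2

The identity element is s2 (its row matches the header).
s1^1 = s1
s1^2 = s1 * s1 = s2
The first power of s1 equal to the identity is s1^2, so ord(s1) = 2.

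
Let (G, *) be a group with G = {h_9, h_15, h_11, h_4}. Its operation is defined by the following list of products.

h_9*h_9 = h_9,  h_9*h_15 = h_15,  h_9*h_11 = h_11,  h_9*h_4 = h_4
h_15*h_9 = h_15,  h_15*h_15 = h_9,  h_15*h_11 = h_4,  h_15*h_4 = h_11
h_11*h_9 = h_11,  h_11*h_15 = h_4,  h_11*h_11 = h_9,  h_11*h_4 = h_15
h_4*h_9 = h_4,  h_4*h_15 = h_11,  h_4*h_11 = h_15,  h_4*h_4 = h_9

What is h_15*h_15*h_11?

h_15*h_15 = h_9
h_9*h_11 = h_11

h_11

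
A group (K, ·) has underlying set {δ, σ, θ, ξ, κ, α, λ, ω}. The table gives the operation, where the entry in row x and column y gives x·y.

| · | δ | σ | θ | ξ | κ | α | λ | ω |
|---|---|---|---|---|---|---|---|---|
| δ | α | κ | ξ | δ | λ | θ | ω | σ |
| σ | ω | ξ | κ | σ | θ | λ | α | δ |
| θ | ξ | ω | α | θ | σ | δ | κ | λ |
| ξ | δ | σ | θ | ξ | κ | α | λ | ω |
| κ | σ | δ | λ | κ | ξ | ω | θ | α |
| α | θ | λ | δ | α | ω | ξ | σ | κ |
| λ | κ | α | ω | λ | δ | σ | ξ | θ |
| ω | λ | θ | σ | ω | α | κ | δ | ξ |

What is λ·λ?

Read row λ, column λ: λ·λ = ξ.
(Structurally, K here is isomorphic to the dihedral group D_4.)

ξ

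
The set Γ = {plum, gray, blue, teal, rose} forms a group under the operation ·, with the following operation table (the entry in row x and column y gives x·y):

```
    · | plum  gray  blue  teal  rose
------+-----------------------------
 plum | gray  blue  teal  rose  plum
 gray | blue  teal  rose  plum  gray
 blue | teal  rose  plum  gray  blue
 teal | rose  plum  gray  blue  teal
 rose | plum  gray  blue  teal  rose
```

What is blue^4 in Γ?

blue^1 = blue
blue^2 = blue·blue = plum
blue^3 = plum·blue = teal
blue^4 = teal·blue = gray

gray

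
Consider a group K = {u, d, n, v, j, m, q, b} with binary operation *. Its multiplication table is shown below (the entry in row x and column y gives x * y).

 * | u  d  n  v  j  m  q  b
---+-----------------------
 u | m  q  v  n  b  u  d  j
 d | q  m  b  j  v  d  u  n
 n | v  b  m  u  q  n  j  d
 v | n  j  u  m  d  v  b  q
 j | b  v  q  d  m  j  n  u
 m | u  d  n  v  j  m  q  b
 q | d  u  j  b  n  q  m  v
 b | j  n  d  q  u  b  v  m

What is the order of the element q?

2

The identity element is m (its row matches the header).
q^1 = q
q^2 = q * q = m
The first power of q equal to the identity is q^2, so ord(q) = 2.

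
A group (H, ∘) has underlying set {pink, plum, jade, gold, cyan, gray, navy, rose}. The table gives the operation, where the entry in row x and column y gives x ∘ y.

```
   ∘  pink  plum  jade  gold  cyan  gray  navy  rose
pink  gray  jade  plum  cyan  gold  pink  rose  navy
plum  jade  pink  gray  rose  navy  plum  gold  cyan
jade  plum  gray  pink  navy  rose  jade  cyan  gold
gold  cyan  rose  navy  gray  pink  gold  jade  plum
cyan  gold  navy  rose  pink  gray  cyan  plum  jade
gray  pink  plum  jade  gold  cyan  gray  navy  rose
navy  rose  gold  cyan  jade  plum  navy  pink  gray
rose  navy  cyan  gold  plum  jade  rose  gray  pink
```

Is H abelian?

Check whether the table is symmetric across its main diagonal.
Every entry (row x, col y) equals the entry (row y, col x), so H is abelian.

Yes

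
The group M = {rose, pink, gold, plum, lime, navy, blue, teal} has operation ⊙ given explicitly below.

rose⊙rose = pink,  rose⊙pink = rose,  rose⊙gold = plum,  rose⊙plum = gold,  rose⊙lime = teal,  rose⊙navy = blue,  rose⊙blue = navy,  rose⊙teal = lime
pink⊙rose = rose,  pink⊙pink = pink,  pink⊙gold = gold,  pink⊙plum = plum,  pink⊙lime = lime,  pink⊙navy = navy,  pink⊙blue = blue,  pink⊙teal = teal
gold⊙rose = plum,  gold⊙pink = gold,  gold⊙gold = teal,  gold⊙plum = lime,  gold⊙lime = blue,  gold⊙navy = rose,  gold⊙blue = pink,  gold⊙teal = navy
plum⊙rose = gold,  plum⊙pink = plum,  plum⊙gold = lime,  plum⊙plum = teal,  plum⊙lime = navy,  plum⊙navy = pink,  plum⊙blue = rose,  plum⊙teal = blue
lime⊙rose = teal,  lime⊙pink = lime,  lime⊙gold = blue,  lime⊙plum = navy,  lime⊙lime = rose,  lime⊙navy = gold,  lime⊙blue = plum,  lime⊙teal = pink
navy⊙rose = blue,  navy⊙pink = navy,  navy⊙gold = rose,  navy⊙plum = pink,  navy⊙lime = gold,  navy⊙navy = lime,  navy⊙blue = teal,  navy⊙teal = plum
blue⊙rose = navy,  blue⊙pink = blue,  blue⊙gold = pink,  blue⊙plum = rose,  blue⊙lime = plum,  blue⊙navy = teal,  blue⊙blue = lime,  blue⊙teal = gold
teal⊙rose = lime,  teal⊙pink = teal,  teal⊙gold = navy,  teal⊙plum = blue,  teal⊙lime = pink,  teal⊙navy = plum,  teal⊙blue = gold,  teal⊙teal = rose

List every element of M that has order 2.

{rose}

Identity is pink. Compute the order of each non-identity element by repeated multiplication:
  rose: rose → pink  (order 2)
  gold: gold → teal → navy → rose → plum → lime → blue → pink  (order 8)
  plum: plum → teal → blue → rose → gold → lime → navy → pink  (order 8)
  lime: lime → rose → teal → pink  (order 4)
  navy: navy → lime → gold → rose → blue → teal → plum → pink  (order 8)
  blue: blue → lime → plum → rose → navy → teal → gold → pink  (order 8)
  teal: teal → rose → lime → pink  (order 4)
Elements of order 2: {rose}.
(Structurally, M here is isomorphic to the cyclic group Z_8.)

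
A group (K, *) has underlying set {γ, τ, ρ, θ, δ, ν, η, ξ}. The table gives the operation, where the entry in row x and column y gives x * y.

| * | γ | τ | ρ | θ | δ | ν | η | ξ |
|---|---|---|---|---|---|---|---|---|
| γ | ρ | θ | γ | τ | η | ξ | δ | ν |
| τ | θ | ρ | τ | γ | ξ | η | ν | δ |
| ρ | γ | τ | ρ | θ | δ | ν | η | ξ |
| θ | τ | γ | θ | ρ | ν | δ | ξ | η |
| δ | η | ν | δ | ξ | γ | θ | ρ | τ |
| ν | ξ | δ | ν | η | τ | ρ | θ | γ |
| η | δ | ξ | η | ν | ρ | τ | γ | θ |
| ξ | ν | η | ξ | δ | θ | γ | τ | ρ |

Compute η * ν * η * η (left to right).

η * ν = τ
τ * η = ν
ν * η = θ

θ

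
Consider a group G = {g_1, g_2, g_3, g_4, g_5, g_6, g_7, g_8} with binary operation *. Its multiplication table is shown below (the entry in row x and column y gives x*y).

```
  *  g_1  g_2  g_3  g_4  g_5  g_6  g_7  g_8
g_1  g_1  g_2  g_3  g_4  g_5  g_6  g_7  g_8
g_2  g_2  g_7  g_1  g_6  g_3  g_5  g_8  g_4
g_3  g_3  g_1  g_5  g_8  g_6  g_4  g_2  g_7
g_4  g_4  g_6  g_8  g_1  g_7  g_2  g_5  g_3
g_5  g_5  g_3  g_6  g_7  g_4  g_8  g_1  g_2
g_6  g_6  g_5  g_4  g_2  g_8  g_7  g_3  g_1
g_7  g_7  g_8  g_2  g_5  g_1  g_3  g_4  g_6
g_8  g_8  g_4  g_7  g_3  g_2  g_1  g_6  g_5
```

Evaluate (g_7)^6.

g_4

g_7^1 = g_7
g_7^2 = g_7*g_7 = g_4
g_7^3 = g_4*g_7 = g_5
g_7^4 = g_5*g_7 = g_1
g_7^5 = g_1*g_7 = g_7
g_7^6 = g_7*g_7 = g_4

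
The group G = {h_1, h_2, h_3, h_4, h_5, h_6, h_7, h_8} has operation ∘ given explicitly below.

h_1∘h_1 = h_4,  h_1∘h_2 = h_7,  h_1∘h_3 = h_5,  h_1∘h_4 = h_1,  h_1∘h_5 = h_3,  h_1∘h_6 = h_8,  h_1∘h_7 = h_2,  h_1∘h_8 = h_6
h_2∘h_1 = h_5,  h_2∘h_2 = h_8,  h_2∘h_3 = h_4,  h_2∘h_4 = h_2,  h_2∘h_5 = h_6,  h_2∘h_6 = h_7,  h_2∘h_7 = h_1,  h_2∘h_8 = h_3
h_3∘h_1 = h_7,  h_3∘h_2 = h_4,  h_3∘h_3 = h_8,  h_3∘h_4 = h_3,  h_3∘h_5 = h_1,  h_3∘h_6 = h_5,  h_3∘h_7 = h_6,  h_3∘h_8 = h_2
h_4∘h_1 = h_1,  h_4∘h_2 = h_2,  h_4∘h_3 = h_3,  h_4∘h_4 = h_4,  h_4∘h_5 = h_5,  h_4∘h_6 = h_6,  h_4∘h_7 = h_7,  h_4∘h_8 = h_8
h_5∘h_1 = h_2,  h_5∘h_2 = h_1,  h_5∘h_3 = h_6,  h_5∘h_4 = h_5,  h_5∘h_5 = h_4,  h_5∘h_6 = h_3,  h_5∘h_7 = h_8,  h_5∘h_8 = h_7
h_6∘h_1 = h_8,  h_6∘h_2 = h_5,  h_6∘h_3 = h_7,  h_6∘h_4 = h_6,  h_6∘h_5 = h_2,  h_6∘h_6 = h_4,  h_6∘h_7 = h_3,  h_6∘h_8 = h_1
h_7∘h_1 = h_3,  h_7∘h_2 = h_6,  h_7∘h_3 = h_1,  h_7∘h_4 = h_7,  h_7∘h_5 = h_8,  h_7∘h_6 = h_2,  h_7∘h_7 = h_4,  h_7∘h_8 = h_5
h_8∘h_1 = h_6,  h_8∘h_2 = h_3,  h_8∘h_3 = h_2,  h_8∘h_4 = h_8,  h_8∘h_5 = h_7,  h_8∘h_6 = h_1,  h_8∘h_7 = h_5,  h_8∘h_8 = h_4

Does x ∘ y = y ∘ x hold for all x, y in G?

h_3 ∘ h_1 = h_7 but h_1 ∘ h_3 = h_5.
Since h_3 and h_1 do not commute, G is not abelian.

No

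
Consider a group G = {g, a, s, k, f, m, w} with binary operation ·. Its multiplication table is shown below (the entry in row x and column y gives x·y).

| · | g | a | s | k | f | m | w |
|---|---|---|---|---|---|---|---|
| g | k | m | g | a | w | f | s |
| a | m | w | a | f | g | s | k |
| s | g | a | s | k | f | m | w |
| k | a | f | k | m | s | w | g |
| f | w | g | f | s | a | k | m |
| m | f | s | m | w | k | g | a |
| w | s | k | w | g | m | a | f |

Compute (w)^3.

w^1 = w
w^2 = w·w = f
w^3 = f·w = m
(Structurally, G here is isomorphic to the cyclic group Z_7.)

m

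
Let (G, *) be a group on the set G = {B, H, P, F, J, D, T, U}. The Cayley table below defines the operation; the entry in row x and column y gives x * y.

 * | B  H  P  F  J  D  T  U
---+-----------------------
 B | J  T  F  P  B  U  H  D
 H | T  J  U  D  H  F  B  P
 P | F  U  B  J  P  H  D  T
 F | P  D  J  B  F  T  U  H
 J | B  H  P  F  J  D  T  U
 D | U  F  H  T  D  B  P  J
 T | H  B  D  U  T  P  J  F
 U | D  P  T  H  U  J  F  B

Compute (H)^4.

J

H^1 = H
H^2 = H * H = J
H^3 = J * H = H
H^4 = H * H = J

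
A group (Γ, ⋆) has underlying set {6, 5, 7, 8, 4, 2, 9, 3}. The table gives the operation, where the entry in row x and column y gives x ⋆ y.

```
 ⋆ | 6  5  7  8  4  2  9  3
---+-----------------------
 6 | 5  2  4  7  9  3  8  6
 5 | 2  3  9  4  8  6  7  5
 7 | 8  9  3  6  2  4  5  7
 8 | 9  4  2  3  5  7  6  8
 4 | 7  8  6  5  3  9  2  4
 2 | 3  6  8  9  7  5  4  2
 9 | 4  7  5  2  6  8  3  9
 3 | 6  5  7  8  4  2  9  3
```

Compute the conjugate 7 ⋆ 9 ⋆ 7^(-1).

9

The identity is 3. In row 7, the entry 3 sits in column 7, so 7^(-1) = 7.
7 ⋆ 9 = 5
5 ⋆ 7 = 9
(Structurally, Γ here is isomorphic to the dihedral group D_4.)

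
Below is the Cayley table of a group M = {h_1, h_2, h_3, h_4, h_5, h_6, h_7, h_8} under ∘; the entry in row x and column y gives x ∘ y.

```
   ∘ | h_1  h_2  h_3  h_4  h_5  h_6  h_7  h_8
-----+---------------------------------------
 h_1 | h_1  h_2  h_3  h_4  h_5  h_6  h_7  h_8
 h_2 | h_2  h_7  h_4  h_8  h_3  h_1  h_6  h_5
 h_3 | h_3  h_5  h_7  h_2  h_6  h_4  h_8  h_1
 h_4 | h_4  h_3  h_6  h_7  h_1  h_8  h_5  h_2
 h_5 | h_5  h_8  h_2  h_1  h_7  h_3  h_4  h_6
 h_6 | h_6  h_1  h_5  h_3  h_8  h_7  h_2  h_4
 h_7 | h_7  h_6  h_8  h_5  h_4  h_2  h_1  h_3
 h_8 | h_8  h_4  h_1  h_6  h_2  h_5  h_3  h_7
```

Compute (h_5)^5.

h_5^1 = h_5
h_5^2 = h_5 ∘ h_5 = h_7
h_5^3 = h_7 ∘ h_5 = h_4
h_5^4 = h_4 ∘ h_5 = h_1
h_5^5 = h_1 ∘ h_5 = h_5

h_5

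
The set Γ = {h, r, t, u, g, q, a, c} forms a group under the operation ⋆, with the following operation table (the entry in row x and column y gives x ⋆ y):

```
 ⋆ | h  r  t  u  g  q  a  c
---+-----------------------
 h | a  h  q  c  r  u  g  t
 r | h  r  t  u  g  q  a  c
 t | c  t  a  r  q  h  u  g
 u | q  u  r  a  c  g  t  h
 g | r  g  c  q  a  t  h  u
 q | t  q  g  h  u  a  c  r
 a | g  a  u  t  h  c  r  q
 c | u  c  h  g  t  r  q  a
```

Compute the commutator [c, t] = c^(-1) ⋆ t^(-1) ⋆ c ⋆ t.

a

Identity is r; from the table c^(-1) = q and t^(-1) = u.
q ⋆ u = h
h ⋆ c = t
t ⋆ t = a
(Structurally, Γ here is isomorphic to the quaternion group Q_8.)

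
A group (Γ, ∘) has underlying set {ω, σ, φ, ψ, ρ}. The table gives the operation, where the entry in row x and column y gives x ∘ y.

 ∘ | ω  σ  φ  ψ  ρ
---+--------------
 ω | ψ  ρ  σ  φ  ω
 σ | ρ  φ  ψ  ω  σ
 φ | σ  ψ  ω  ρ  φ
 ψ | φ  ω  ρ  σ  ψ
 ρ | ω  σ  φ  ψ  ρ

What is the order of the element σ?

The identity element is ρ (its row matches the header).
σ^1 = σ
σ^2 = σ ∘ σ = φ
σ^3 = φ ∘ σ = ψ
σ^4 = ψ ∘ σ = ω
σ^5 = ω ∘ σ = ρ
The first power of σ equal to the identity is σ^5, so ord(σ) = 5.

5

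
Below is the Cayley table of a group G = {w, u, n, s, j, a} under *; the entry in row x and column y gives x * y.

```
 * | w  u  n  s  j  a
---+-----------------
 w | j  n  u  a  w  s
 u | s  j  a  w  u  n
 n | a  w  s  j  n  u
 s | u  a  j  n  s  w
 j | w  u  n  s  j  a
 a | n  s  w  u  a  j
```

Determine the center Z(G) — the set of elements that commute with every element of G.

An element z is central iff its row equals its column in the table.
For n: n * u = w ≠ a = u * n, so n ∉ Z.
Checking each element this way leaves Z(G) = {j}.
(Structurally, G here is isomorphic to the symmetric group S_3.)

{j}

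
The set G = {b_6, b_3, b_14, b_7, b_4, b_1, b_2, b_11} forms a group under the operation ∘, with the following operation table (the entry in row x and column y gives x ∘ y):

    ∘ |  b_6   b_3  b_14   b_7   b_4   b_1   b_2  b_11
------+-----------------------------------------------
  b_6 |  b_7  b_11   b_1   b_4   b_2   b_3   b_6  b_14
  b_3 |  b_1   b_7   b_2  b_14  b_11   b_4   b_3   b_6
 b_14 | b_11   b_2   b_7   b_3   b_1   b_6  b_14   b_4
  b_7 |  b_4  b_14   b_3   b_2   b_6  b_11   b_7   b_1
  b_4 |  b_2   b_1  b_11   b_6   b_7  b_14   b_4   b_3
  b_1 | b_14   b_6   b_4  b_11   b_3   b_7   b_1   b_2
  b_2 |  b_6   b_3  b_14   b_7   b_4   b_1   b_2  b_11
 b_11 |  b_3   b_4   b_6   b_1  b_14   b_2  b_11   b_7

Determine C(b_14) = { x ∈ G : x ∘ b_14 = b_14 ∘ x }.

Compare row b_14 with column b_14 entry by entry.
b_7 ∘ b_14 = b_3 = b_14 ∘ b_7, so b_7 commutes with b_14.
b_6 ∘ b_14 = b_1 but b_14 ∘ b_6 = b_11, so b_6 does not.
Collecting the elements that commute with b_14: C(b_14) = {b_14, b_2, b_3, b_7}.
(Structurally, G here is isomorphic to the quaternion group Q_8.)

{b_14, b_2, b_3, b_7}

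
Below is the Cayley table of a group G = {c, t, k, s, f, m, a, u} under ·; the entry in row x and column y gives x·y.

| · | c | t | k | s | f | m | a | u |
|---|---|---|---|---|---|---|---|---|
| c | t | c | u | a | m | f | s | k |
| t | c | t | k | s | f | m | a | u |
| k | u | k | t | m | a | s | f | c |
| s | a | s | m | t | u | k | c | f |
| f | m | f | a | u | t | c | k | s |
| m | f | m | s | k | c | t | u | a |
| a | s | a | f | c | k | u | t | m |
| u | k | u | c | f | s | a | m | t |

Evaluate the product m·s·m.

m·s = k
k·m = s

s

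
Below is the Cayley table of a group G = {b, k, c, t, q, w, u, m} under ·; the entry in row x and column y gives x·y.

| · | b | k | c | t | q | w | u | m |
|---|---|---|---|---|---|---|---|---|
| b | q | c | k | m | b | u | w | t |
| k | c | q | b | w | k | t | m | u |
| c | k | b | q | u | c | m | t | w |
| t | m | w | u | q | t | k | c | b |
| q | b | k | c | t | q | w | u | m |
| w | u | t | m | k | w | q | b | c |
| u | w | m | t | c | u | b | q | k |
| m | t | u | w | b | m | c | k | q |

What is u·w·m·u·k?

u·w = b
b·m = t
t·u = c
c·k = b

b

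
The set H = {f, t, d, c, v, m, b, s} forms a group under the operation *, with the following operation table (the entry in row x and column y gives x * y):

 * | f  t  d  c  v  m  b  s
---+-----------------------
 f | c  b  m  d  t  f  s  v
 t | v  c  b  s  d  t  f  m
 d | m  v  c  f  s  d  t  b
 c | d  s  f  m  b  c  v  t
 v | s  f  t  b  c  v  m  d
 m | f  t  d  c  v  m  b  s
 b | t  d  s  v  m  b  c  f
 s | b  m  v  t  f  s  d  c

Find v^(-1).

First locate the identity: row m matches the header, so m is the identity.
Scan row v for m: v * b = m. Hence v^(-1) = b.

b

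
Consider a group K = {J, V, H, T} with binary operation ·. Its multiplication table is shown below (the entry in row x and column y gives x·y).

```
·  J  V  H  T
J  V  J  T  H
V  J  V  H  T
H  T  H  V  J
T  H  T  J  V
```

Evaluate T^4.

T^1 = T
T^2 = T·T = V
T^3 = V·T = T
T^4 = T·T = V

V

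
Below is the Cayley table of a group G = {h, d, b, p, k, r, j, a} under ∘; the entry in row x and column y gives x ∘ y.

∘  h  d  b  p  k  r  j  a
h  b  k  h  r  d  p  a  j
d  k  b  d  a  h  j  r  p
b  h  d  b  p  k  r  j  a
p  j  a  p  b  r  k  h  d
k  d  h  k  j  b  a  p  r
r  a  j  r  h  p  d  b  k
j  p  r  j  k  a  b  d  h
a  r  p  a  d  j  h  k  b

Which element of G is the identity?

The identity e satisfies e ∘ x = x for all x, so its row in the table reproduces the column headers.
Row b reads: h, d, b, p, k, r, j, a — exactly the header order. So b is the identity.
(Structurally, G here is isomorphic to the dihedral group D_4.)

b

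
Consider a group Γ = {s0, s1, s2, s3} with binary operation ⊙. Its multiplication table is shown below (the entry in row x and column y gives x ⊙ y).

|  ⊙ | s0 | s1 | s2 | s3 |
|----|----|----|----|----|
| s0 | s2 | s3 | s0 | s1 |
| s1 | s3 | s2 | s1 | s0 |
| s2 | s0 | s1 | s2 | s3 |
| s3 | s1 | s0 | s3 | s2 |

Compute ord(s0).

The identity element is s2 (its row matches the header).
s0^1 = s0
s0^2 = s0 ⊙ s0 = s2
The first power of s0 equal to the identity is s0^2, so ord(s0) = 2.
(Structurally, Γ here is isomorphic to the Klein four-group V_4.)

2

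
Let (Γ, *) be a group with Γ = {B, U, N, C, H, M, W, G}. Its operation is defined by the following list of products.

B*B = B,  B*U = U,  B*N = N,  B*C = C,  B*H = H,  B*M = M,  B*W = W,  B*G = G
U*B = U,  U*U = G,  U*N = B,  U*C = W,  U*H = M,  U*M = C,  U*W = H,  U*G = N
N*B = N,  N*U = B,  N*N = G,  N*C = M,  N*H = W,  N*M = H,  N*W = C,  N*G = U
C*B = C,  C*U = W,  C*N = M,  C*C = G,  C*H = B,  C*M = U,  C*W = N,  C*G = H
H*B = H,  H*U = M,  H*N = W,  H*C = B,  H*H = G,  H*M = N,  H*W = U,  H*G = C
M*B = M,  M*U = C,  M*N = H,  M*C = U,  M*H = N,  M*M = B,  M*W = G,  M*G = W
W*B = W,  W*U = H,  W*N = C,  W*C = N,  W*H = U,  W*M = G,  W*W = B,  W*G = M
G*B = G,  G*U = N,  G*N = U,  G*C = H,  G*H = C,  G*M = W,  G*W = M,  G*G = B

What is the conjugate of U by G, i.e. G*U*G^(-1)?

The identity is B. In row G, the entry B sits in column G, so G^(-1) = G.
G*U = N
N*G = U

U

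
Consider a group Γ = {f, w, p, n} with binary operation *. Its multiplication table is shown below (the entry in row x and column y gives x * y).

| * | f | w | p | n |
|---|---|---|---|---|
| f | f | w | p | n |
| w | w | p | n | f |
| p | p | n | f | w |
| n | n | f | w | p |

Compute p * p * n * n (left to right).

p * p = f
f * n = n
n * n = p
(Structurally, Γ here is isomorphic to the cyclic group Z_4.)

p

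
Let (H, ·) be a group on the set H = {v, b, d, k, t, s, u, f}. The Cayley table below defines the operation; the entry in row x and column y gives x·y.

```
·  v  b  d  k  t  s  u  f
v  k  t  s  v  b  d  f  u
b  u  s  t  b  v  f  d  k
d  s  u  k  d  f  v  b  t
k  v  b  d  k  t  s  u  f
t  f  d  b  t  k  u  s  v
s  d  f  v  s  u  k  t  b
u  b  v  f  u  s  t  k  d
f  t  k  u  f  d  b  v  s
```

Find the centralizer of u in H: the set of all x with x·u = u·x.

{k, s, t, u}

Compare row u with column u entry by entry.
s·u = t = u·s, so s commutes with u.
v·u = f but u·v = b, so v does not.
Collecting the elements that commute with u: C(u) = {k, s, t, u}.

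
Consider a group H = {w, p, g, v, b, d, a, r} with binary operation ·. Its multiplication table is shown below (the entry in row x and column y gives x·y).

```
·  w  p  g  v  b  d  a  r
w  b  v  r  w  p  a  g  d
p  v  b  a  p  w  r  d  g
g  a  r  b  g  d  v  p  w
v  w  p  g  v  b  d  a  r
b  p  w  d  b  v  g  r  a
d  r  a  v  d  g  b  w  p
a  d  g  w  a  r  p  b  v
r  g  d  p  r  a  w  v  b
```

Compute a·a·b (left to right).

v

a·a = b
b·b = v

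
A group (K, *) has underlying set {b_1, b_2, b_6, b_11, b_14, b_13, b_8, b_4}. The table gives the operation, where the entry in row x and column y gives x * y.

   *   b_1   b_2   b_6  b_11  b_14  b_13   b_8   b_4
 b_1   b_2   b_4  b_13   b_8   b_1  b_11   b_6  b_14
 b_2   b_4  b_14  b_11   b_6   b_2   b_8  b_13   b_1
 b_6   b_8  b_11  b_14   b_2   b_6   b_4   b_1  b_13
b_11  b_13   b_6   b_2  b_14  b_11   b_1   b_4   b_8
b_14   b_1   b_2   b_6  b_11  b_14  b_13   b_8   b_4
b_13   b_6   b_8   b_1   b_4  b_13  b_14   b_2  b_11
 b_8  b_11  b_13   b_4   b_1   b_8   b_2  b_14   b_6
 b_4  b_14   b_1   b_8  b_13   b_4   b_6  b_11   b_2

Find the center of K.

{b_14, b_2}

An element z is central iff its row equals its column in the table.
For b_4: b_4 * b_8 = b_11 ≠ b_6 = b_8 * b_4, so b_4 ∉ Z.
Checking each element this way leaves Z(K) = {b_14, b_2}.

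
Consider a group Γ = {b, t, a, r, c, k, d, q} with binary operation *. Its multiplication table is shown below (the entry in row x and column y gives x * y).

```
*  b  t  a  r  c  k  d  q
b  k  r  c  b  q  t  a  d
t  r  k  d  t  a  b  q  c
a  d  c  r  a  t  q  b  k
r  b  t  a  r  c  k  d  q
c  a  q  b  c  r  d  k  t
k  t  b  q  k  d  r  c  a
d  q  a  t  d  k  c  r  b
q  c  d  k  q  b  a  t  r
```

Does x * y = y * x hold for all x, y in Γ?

No

b * c = q but c * b = a.
Since b and c do not commute, Γ is not abelian.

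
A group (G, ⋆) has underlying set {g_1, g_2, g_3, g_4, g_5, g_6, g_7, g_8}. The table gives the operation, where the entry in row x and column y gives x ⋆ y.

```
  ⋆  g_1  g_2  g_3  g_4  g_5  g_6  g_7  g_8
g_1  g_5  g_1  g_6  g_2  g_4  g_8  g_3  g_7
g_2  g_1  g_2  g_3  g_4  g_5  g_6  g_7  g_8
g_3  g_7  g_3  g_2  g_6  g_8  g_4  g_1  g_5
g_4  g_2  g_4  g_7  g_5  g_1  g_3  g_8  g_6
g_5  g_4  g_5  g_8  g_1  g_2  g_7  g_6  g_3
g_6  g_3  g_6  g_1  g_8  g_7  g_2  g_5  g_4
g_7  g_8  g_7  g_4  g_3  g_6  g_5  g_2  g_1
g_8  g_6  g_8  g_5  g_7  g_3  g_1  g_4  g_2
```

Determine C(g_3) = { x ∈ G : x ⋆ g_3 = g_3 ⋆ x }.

Compare row g_3 with column g_3 entry by entry.
g_5 ⋆ g_3 = g_8 = g_3 ⋆ g_5, so g_5 commutes with g_3.
g_7 ⋆ g_3 = g_4 but g_3 ⋆ g_7 = g_1, so g_7 does not.
Collecting the elements that commute with g_3: C(g_3) = {g_2, g_3, g_5, g_8}.

{g_2, g_3, g_5, g_8}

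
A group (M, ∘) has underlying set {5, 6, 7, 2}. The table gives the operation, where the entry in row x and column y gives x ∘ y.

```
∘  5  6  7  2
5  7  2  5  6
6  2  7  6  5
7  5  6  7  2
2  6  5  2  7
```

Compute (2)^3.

2

2^1 = 2
2^2 = 2 ∘ 2 = 7
2^3 = 7 ∘ 2 = 2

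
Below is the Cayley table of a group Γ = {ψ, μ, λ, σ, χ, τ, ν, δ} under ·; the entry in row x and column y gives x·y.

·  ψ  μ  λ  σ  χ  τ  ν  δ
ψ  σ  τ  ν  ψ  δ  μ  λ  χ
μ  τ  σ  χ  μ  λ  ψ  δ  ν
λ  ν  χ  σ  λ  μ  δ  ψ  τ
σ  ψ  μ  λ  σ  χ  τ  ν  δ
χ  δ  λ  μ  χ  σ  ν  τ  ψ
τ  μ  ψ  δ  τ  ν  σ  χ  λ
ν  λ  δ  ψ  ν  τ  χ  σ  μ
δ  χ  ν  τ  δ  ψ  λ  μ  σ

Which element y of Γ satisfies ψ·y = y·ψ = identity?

First locate the identity: row σ matches the header, so σ is the identity.
Scan row ψ for σ: ψ·ψ = σ. Hence ψ^(-1) = ψ.

ψ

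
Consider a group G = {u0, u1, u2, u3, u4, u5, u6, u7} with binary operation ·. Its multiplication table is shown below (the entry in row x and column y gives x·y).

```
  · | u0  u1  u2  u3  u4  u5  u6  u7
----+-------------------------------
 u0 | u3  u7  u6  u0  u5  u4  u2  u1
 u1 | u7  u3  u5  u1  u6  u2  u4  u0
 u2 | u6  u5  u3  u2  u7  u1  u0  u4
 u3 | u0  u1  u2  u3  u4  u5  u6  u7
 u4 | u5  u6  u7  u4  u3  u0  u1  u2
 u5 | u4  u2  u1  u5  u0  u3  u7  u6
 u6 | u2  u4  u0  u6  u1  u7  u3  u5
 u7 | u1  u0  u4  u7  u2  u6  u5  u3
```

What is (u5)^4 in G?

u5^1 = u5
u5^2 = u5·u5 = u3
u5^3 = u3·u5 = u5
u5^4 = u5·u5 = u3

u3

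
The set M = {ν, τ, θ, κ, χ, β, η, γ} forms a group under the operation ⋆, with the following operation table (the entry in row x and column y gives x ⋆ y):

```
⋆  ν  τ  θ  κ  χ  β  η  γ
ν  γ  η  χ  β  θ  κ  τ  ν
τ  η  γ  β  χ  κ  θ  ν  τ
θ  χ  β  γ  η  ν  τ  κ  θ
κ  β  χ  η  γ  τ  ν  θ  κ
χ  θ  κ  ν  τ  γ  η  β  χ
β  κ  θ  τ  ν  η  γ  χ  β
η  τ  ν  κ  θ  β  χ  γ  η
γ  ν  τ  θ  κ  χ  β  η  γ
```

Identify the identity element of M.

γ

The identity e satisfies e ⋆ x = x for all x, so its row in the table reproduces the column headers.
Row γ reads: ν, τ, θ, κ, χ, β, η, γ — exactly the header order. So γ is the identity.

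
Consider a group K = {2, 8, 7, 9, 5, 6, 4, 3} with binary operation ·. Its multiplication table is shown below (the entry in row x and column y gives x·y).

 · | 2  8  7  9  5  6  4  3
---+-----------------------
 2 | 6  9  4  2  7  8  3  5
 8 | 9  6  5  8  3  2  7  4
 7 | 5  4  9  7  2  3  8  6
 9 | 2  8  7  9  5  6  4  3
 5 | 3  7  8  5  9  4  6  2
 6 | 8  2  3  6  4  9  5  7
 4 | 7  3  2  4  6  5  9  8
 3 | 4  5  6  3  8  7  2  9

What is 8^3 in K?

2

8^1 = 8
8^2 = 8·8 = 6
8^3 = 6·8 = 2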